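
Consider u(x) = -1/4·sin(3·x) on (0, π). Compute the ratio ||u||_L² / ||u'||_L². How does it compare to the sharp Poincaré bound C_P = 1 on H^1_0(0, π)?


||u||_L² / ||u'||_L² = 1/3 < C_P = 1.

u(x) = -1/4·sin(3·x), so u'(x) = -3*cos(3*x)/4.
Writing u(x) = A·sin(kπx/L) with A = -1/4 and k = 3, use ∫_0^L sin²(kπx/L) dx = L/2 and ∫_0^L cos²(kπx/L) dx = L/2.
u² = 1/16·sin²(3·x) and (u')² = 9/16·cos²(3·x), and each of sin², cos² integrates to L/2 = π/2 over (0, π).
∫_0^π u² dx = π/32, so ||u||_L² = sqrt(2)*sqrt(π)/8.
∫_0^π (u')² dx = 9*π/32, so ||u'||_L² = 3*sqrt(2)*sqrt(π)/8.
Ratio ||u||_L² / ||u'||_L² = 1/3.
Sharp Poincaré constant on H^1_0(0, π) is C_P = L/π = 1, achieved by sin(x).
This is the k = 3 harmonic; the ratio L/(kπ) is strictly less than C_P = L/π, consistent with the sharp inequality ||u||_L² ≤ C_P ||u'||_L².


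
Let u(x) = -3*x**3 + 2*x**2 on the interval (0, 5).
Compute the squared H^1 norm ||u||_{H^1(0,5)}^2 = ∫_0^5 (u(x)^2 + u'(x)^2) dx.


||u||_{H^1}^2 = 2346500/21

The H^1 norm (squared) on an interval (0, L) is
  ||u||_{H^1}^2 = ∫_0^L u(x)^2 dx + ∫_0^L u'(x)^2 dx.
Compute u'(x) = -9*x**2 + 4*x.
Then u(x)^2 = 9*x**6 - 12*x**5 + 4*x**4 and u'(x)^2 = 81*x**4 - 72*x**3 + 16*x**2.
Integrate each monomial from 0 to 5 using ∫_0^5 c·x^n dx = c·5^(n+1)/(n+1):
  ∫_0^5 u(x)^2 dx = ∫_0^5 (9*x^6 - 12*x^5 + 4*x^4) dx. Term by term:
    ∫_0^5 9*x^6 dx = 703125/7;  ∫_0^5 -12*x^5 dx = -31250;  ∫_0^5 4*x^4 dx = 2500.
  Sum: 703125/7 − 31250 + 2500 = 501875/7.
  ∫_0^5 u'(x)^2 dx = ∫_0^5 (81*x^4 - 72*x^3 + 16*x^2) dx. Term by term:
    ∫_0^5 81*x^4 dx = 50625;  ∫_0^5 -72*x^3 dx = -11250;  ∫_0^5 16*x^2 dx = 2000/3.
  Sum: 50625 − 11250 + 2000/3 = 120125/3.
Adding: ||u||_{H^1}^2 = 501875/7 + 120125/3 = 2346500/21.


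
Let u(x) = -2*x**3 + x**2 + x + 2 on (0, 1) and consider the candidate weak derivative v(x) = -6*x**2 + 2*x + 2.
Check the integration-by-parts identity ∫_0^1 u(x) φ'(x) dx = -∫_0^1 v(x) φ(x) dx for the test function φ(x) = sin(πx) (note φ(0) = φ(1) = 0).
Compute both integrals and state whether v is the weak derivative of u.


LHS = -24/π^3 + 2/π, RHS = -24/π^3. No, v is not the weak derivative of u.

u(x) = -2*x**3 + x**2 + x + 2, classical derivative u'(x) = -6*x**2 + 2*x + 1.
φ(x) = sin(πx), so φ'(x) = π*cos(π*x).
Note φ(0) = φ(1) = 0, so the boundary term u·φ vanishes.
LHS = ∫_0^1 u(x) φ'(x) dx = ∫_0^1 (-2*π*x^3*cos(π*x) + π*x^2*cos(π*x) + π*x*cos(π*x) + 2*π*cos(π*x)) dx. Term by term:
  ∫_0^1 2*π*cos(π*x) dx = 0;  ∫_0^1 π*x*cos(π*x) dx = -2/π;  ∫_0^1 π*x^2*cos(π*x) dx = -2/π;
  ∫_0^1 -2*π*x^3*cos(π*x) dx = -24/π^3 + 6/π.
Sum: 0 − 2/π − 2/π + -24/π^3 + 6/π = -24/π^3 + 2/π.
So LHS = -24/π^3 + 2/π.
∫_0^1 v(x) φ(x) dx = ∫_0^1 (-6*x^2*sin(π*x) + 2*x*sin(π*x) + 2*sin(π*x)) dx. Term by term:
  ∫_0^1 2*sin(π*x) dx = 4/π;  ∫_0^1 -6*x^2*sin(π*x) dx = -6/π + 24/π^3;  ∫_0^1 2*x*sin(π*x) dx = 2/π.
Sum: 4/π + -6/π + 24/π^3 + 2/π = 24/π^3.
So RHS = -∫_0^1 v(x) φ(x) dx = -24/π^3.
LHS − RHS = 2/π ≠ 0, so the identity fails.
(For a valid weak derivative the identity must hold for EVERY test function, in particular this one. The failure shows v is NOT the weak derivative of u.)
Correct weak derivative would be u'(x) = -6*x**2 + 2*x + 1.


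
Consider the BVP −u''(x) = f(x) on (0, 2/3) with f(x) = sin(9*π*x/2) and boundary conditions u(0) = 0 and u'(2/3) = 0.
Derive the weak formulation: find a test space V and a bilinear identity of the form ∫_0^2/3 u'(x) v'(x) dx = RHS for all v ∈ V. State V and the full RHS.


V = {v ∈ H^1(0, 2/3) : v(0) = 0} (test functions vanish at x = 0 where u is specified); weak form: ∫_0^2/3 u'v' dx = ∫_0^2/3 (sin(9*π*x/2)) v dx for all v ∈ V.

Multiply both sides by a test function v and integrate from 0 to 2/3:
  ∫_0^2/3 −u''(x) v(x) dx = ∫_0^2/3 f(x) v(x) dx.
Integrate the LHS by parts once:
  ∫_0^2/3 −u'' v dx = −[u'(x) v(x)]_0^2/3 + ∫_0^2/3 u'(x) v'(x) dx.
Thus ∫_0^2/3 u'(x) v'(x) dx = ∫_0^2/3 f(x) v(x) dx + [u'(x) v(x)]_0^2/3.
Choose V so that boundary terms are either known or forced to vanish.
Mixed BC: u(0) = 0 (Dirichlet) and u'(2/3) = 0 (Neumann). Define V = {v ∈ H^1(0, 2/3) : v(0) = 0}. Then [u' v]_0^2/3 = u'(2/3)·v(2/3) − u'(0)·0 = 0.
Weak formulation: find u (satisfying any essential BC) such that ∫_0^2/3 u'(x) v'(x) dx = ∫_0^2/3 f v dx for all v ∈ V (Dirichlet at 0 absorbed into V; the Neumann datum at x = 2/3 is zero, so no boundary term remains).
Substituting f(x) = sin(9*π*x/2), the right-hand side is ∫_0^2/3 (sin(9*π*x/2)) v dx.


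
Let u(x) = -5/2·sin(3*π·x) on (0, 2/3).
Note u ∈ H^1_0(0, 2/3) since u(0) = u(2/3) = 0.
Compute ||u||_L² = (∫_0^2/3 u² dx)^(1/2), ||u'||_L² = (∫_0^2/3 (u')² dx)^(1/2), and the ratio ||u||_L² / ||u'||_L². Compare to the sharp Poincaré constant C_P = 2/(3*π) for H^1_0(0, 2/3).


||u||_L² / ||u'||_L² = 1/(3*π) < C_P = 2/(3*π).

u(x) = -5/2·sin(3*π·x), so u'(x) = -15*π*cos(3*π*x)/2.
Writing u(x) = A·sin(kπx/L) with A = -5/2 and k = 2, use ∫_0^L sin²(kπx/L) dx = L/2 and ∫_0^L cos²(kπx/L) dx = L/2.
u² = 25/4·sin²(3*π·x) and (u')² = 225*π^2/4·cos²(3*π·x), and each of sin², cos² integrates to L/2 = 1/3 over (0, 2/3).
∫_0^2/3 u² dx = 25/12, so ||u||_L² = 5*sqrt(3)/6.
∫_0^2/3 (u')² dx = 75*π^2/4, so ||u'||_L² = 5*sqrt(3)*π/2.
Ratio ||u||_L² / ||u'||_L² = 1/(3*π).
Sharp Poincaré constant on H^1_0(0, 2/3) is C_P = L/π = 2/(3*π), achieved by sin(3*π/2·x).
This is the k = 2 harmonic; the ratio L/(kπ) is strictly less than C_P = L/π, consistent with the sharp inequality ||u||_L² ≤ C_P ||u'||_L².


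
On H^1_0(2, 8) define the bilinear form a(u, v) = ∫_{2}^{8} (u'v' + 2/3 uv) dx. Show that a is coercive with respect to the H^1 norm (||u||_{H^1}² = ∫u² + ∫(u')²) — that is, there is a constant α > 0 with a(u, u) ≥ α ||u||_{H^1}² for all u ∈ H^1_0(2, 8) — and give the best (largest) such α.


α = (π^2 + 24)/(π^2 + 36)

Coercivity of a(·,·) on H^1_0(2, 8) means a(u, u) ≥ α ||u||_{H^1}² for every u ∈ H^1_0.
The interval has length L = 6, and Poincaré/coercivity depend only on L. Here a(u, u) = ∫(u')² + (2/3)·∫u².
Here 0 < c = 2/3 < 1. The condition a(u,u) ≥ α||u||_{H^1}² reads (1−α)∫(u')² ≥ (α−c)∫u². Any admissible α is ≤ 1 (rapidly oscillating u have ∫u²/∫(u')² → 0), and α = 1 would force 0 ≥ (1−c)∫u², impossible since c < 1; so 1−α > 0. By the sharp Poincaré inequality on H^1_0 of an interval of length L, ∫(u')² ≥ (π/L)²∫u² with equality for the first sine mode sin(π(x−x₀)/L) (x₀ the left endpoint), so the inequality holds for all u iff (1−α)(π/L)² ≥ α − c, i.e. α ≤ ((π/L)² + c)/((π/L)² + 1) = (1 + c(L/π)²)/(1 + (L/π)²). With (π/L)² = π^2/36 and c = 2/3, the largest admissible constant is α = ((π/L)² + c)/((π/L)² + 1).
Simplifying, α = (π^2 + 24)/(π^2 + 36).


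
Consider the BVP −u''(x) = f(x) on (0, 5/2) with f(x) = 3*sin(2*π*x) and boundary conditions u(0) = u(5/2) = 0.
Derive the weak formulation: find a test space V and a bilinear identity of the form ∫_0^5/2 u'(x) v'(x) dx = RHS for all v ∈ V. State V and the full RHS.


V = H^1_0(0, 5/2) (so v(0) = v(5/2) = 0); weak form: ∫_0^5/2 u'v' dx = ∫_0^5/2 (3*sin(2*π*x)) v dx for all v ∈ V.

Multiply both sides by a test function v and integrate from 0 to 5/2:
  ∫_0^5/2 −u''(x) v(x) dx = ∫_0^5/2 f(x) v(x) dx.
Integrate the LHS by parts once:
  ∫_0^5/2 −u'' v dx = −[u'(x) v(x)]_0^5/2 + ∫_0^5/2 u'(x) v'(x) dx.
Thus ∫_0^5/2 u'(x) v'(x) dx = ∫_0^5/2 f(x) v(x) dx + [u'(x) v(x)]_0^5/2.
Choose V so that boundary terms are either known or forced to vanish.
u is Dirichlet: u(0) = u(5/2) = 0. Let V = H^1_0(0, 5/2); then v(0) = v(5/2) = 0, and [u' v]_0^5/2 = 0.
Weak formulation: find u (satisfying any essential BC) such that ∫_0^5/2 u'(x) v'(x) dx = ∫_0^5/2 f v dx for all v ∈ V.
Substituting f(x) = 3*sin(2*π*x), the right-hand side is ∫_0^5/2 (3*sin(2*π*x)) v dx.


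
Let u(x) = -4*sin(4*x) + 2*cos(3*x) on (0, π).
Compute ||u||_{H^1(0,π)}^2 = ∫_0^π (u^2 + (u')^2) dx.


||u||_{H^1(0,π)}^2 = -1280/7 + 156*π

u'(x) = -6*sin(3*x) - 16*cos(4*x).
Expand u² and (u')² and integrate term by term on (0, π), using: for integers n ≥ 1, ∫_0^π sin²(nx) dx = ∫_0^π cos²(nx) dx = π/2; for n ≠ n', ∫_0^π sin(nx)sin(n'x) dx = ∫_0^π cos(nx)cos(n'x) dx = 0; and by product-to-sum, ∫_0^π sin(nx)cos(n'x) dx = ½∫_0^π [sin((n+n')x) + sin((n−n')x)] dx, which is 0 when n+n' is even and 2n/(n²−n'²) when n+n' is odd (it need not vanish on (0, π)).
  u² squared terms: (-4)²·∫sin(4x)² dx = 16·π/2 = 8*π;  (2)²·∫cos(3x)² dx = 4·π/2 = 2*π.
  u² cross terms: 2·(-4)·(2)·∫sin(4x)·cos(3x) dx = -16·(8/7) = -128/7.
  So ∫_0^π u² dx = 8*π + 2*π − 128/7 = -128/7 + 10*π.
  (u')² squared terms: (-16)²·∫cos(4x)² dx = 256·π/2 = 128*π;  (-6)²·∫sin(3x)² dx = 36·π/2 = 18*π.
  (u')² cross terms: 2·(-16)·(-6)·∫cos(4x)·sin(3x) dx = 192·(-6/7) = -1152/7.
  So ∫_0^π (u')² dx = 128*π + 18*π − 1152/7 = -1152/7 + 146*π.
||u||_{H^1}^2 = (-128/7 + 10*π) + (-1152/7 + 146*π) = -1280/7 + 156*π.


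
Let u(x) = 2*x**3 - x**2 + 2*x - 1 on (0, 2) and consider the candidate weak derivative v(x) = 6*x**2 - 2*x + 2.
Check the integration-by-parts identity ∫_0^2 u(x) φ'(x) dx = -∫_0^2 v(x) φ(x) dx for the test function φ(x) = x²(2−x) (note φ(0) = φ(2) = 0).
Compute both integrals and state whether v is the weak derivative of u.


LHS = -184/15, RHS = -184/15. Yes, v = u' weakly.

u(x) = 2*x**3 - x**2 + 2*x - 1, classical derivative u'(x) = 6*x**2 - 2*x + 2.
φ(x) = x²(2−x), so φ'(x) = x*(4 - 3*x).
Note φ(0) = φ(2) = 0, so the boundary term u·φ vanishes.
LHS = ∫_0^2 u(x) φ'(x) dx = ∫_0^2 (-6*x^5 + 11*x^4 - 10*x^3 + 11*x^2 - 4*x) dx. Term by term:
  ∫_0^2 -6*x^5 dx = -64;  ∫_0^2 11*x^4 dx = 352/5;  ∫_0^2 -10*x^3 dx = -40;
  ∫_0^2 11*x^2 dx = 88/3;  ∫_0^2 -4*x dx = -8.
Sum: -64 + 352/5 − 40 + 88/3 − 8 = -184/15.
So LHS = -184/15.
∫_0^2 v(x) φ(x) dx = ∫_0^2 (-6*x^5 + 14*x^4 - 6*x^3 + 4*x^2) dx. Term by term:
  ∫_0^2 -6*x^5 dx = -64;  ∫_0^2 14*x^4 dx = 448/5;  ∫_0^2 -6*x^3 dx = -24;
  ∫_0^2 4*x^2 dx = 32/3.
Sum: -64 + 448/5 − 24 + 32/3 = 184/15.
So RHS = -∫_0^2 v(x) φ(x) dx = -184/15.
LHS = RHS, so the identity holds for this test φ.
Moreover u is smooth here and v(x) = u'(x) = 6*x**2 - 2*x + 2 pointwise, so the identity holds for every test function. Hence v is the weak derivative of u.


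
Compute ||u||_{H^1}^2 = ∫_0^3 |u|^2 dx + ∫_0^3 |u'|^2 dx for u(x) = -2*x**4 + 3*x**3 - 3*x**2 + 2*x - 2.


||u||_{H^1}^2 = 851937/70

The H^1 norm (squared) on an interval (0, L) is
  ||u||_{H^1}^2 = ∫_0^L u(x)^2 dx + ∫_0^L u'(x)^2 dx.
Compute u'(x) = -8*x**3 + 9*x**2 - 6*x + 2.
Then u(x)^2 = 4*x**8 - 12*x**7 + 21*x**6 - 26*x**5 + 29*x**4 - 24*x**3 + 16*x**2 - 8*x + 4 and u'(x)^2 = 64*x**6 - 144*x**5 + 177*x**4 - 140*x**3 + 72*x**2 - 24*x + 4.
Integrate each monomial from 0 to 3 using ∫_0^3 c·x^n dx = c·3^(n+1)/(n+1):
  ∫_0^3 u(x)^2 dx = ∫_0^3 (4*x^8 - 12*x^7 + 21*x^6 - 26*x^5 + 29*x^4 - 24*x^3 + 16*x^2 - 8*x + 4) dx. Term by term:
    ∫_0^3 4*x^8 dx = 8748;  ∫_0^3 -12*x^7 dx = -19683/2;  ∫_0^3 21*x^6 dx = 6561;
    ∫_0^3 -26*x^5 dx = -3159;  ∫_0^3 29*x^4 dx = 7047/5;  ∫_0^3 -24*x^3 dx = -486;
    ∫_0^3 16*x^2 dx = 144;  ∫_0^3 -8*x dx = -36;  ∫_0^3 4 dx = 12.
  Sum: 8748 − 19683/2 + 6561 − 3159 + 7047/5 − 486 + 144 − 36 + 12 = 33519/10.
  ∫_0^3 u'(x)^2 dx = ∫_0^3 (64*x^6 - 144*x^5 + 177*x^4 - 140*x^3 + 72*x^2 - 24*x + 4) dx. Term by term:
    ∫_0^3 64*x^6 dx = 139968/7;  ∫_0^3 -144*x^5 dx = -17496;  ∫_0^3 177*x^4 dx = 43011/5;
    ∫_0^3 -140*x^3 dx = -2835;  ∫_0^3 72*x^2 dx = 648;  ∫_0^3 -24*x dx = -108;
    ∫_0^3 4 dx = 12.
  Sum: 139968/7 − 17496 + 43011/5 − 2835 + 648 − 108 + 12 = 308652/35.
Adding: ||u||_{H^1}^2 = 33519/10 + 308652/35 = 851937/70.


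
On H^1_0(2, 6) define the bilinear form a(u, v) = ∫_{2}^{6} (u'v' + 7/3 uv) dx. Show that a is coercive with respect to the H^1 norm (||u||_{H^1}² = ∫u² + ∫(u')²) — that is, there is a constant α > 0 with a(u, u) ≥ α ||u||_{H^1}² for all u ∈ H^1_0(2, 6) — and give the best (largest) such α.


α = 1

Coercivity of a(·,·) on H^1_0(2, 6) means a(u, u) ≥ α ||u||_{H^1}² for every u ∈ H^1_0.
The interval has length L = 4, and Poincaré/coercivity depend only on L. Here a(u, u) = ∫(u')² + (7/3)·∫u².
Here c = 7/3 ≥ 1, so a(u,u) = ∫(u')² + c∫u² ≥ ∫(u')² + ∫u² = ||u||_{H^1}², i.e. α = 1 works. No larger α is possible: a(u,u) ≥ α||u||_{H^1}² means (1−α)∫(u')² ≥ (α−c)∫u², and for the modes u_n = sin(nπ(x−x₀)/L) (x₀ the left endpoint) one has ∫u_n²/∫(u_n')² = (L/(nπ))² → 0, so a(u_n,u_n)/||u_n||_{H^1}² → 1. Hence the optimal constant is α = 1.
Therefore α = 1.


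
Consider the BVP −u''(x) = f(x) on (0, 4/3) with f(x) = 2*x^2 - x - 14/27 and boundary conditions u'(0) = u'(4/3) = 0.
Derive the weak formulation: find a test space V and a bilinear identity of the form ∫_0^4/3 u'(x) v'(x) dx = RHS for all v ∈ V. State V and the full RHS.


V = H^1(0, 4/3) (no boundary constraint on v; u is determined up to an additive constant); weak form: ∫_0^4/3 u'v' dx = ∫_0^4/3 (2*x^2 - x - 14/27) v dx for all v ∈ V.

Multiply both sides by a test function v and integrate from 0 to 4/3:
  ∫_0^4/3 −u''(x) v(x) dx = ∫_0^4/3 f(x) v(x) dx.
Integrate the LHS by parts once:
  ∫_0^4/3 −u'' v dx = −[u'(x) v(x)]_0^4/3 + ∫_0^4/3 u'(x) v'(x) dx.
Thus ∫_0^4/3 u'(x) v'(x) dx = ∫_0^4/3 f(x) v(x) dx + [u'(x) v(x)]_0^4/3.
Choose V so that boundary terms are either known or forced to vanish.
u has homogeneous Neumann: u'(0) = u'(4/3) = 0. So [u' v]_0^4/3 = 0·v(4/3) − 0·v(0) = 0 for any v; take V = H^1(0, 4/3).
Weak formulation: find u (satisfying any essential BC) such that ∫_0^4/3 u'(x) v'(x) dx = ∫_0^4/3 f v dx for all v ∈ V (homogeneous Neumann, so boundary terms vanish).
Substituting f(x) = 2*x^2 - x - 14/27, the right-hand side is ∫_0^4/3 (2*x^2 - x - 14/27) v dx.
Compatibility check (pure Neumann): taking v ≡ 1 ∈ V gives 0 = ∫_0^4/3 f dx + (0) − (0), i.e. ∫_0^4/3 f dx must equal u'(0) − u'(4/3) = 0. Indeed ∫_0^4/3 (2*x^2 - x - 14/27) dx = 0, so the data are compatible. The solution is then unique only up to an additive constant (fix it e.g. by requiring ∫_0^4/3 u dx = 0).


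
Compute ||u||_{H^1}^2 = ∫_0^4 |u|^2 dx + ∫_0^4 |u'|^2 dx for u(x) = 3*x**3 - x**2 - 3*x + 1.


||u||_{H^1}^2 = 2909656/105

The H^1 norm (squared) on an interval (0, L) is
  ||u||_{H^1}^2 = ∫_0^L u(x)^2 dx + ∫_0^L u'(x)^2 dx.
Compute u'(x) = 9*x**2 - 2*x - 3.
Then u(x)^2 = 9*x**6 - 6*x**5 - 17*x**4 + 12*x**3 + 7*x**2 - 6*x + 1 and u'(x)^2 = 81*x**4 - 36*x**3 - 50*x**2 + 12*x + 9.
Integrate each monomial from 0 to 4 using ∫_0^4 c·x^n dx = c·4^(n+1)/(n+1):
  ∫_0^4 u(x)^2 dx = ∫_0^4 (9*x^6 - 6*x^5 - 17*x^4 + 12*x^3 + 7*x^2 - 6*x + 1) dx. Term by term:
    ∫_0^4 9*x^6 dx = 147456/7;  ∫_0^4 -6*x^5 dx = -4096;  ∫_0^4 -17*x^4 dx = -17408/5;
    ∫_0^4 12*x^3 dx = 768;  ∫_0^4 7*x^2 dx = 448/3;  ∫_0^4 -6*x dx = -48;
    ∫_0^4 1 dx = 4.
  Sum: 147456/7 − 4096 − 17408/5 + 768 + 448/3 − 48 + 4 = 1507892/105.
  ∫_0^4 u'(x)^2 dx = ∫_0^4 (81*x^4 - 36*x^3 - 50*x^2 + 12*x + 9) dx. Term by term:
    ∫_0^4 81*x^4 dx = 82944/5;  ∫_0^4 -36*x^3 dx = -2304;  ∫_0^4 -50*x^2 dx = -3200/3;
    ∫_0^4 12*x dx = 96;  ∫_0^4 9 dx = 36.
  Sum: 82944/5 − 2304 − 3200/3 + 96 + 36 = 200252/15.
Adding: ||u||_{H^1}^2 = 1507892/105 + 200252/15 = 2909656/105.


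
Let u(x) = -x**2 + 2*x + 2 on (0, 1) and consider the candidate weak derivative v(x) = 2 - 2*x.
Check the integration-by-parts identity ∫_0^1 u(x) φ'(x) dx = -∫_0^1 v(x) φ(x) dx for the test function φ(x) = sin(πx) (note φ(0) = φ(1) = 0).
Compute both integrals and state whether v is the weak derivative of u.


LHS = -2/π, RHS = -2/π. Yes, v = u' weakly.

u(x) = -x**2 + 2*x + 2, classical derivative u'(x) = 2 - 2*x.
φ(x) = sin(πx), so φ'(x) = π*cos(π*x).
Note φ(0) = φ(1) = 0, so the boundary term u·φ vanishes.
LHS = ∫_0^1 u(x) φ'(x) dx = ∫_0^1 (-π*x^2*cos(π*x) + 2*π*x*cos(π*x) + 2*π*cos(π*x)) dx. Term by term:
  ∫_0^1 2*π*cos(π*x) dx = 0;  ∫_0^1 -π*x^2*cos(π*x) dx = 2/π;  ∫_0^1 2*π*x*cos(π*x) dx = -4/π.
Sum: 0 + 2/π − 4/π = -2/π.
So LHS = -2/π.
∫_0^1 v(x) φ(x) dx = ∫_0^1 (-2*x*sin(π*x) + 2*sin(π*x)) dx. Term by term:
  ∫_0^1 2*sin(π*x) dx = 4/π;  ∫_0^1 -2*x*sin(π*x) dx = -2/π.
Sum: 4/π − 2/π = 2/π.
So RHS = -∫_0^1 v(x) φ(x) dx = -2/π.
LHS = RHS, so the identity holds for this test φ.
Moreover u is smooth here and v(x) = u'(x) = 2 - 2*x pointwise, so the identity holds for every test function. Hence v is the weak derivative of u.


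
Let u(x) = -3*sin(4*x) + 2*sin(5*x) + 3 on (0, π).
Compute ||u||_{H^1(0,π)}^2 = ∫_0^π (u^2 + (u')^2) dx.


||u||_{H^1(0,π)}^2 = 24/5 + 275*π/2

u'(x) = -12*cos(4*x) + 10*cos(5*x).
Expand u² and (u')² and integrate term by term on (0, π), using: for integers n ≥ 1, ∫_0^π sin²(nx) dx = ∫_0^π cos²(nx) dx = π/2; for n ≠ n', ∫_0^π sin(nx)sin(n'x) dx = ∫_0^π cos(nx)cos(n'x) dx = 0; and by product-to-sum, ∫_0^π sin(nx)cos(n'x) dx = ½∫_0^π [sin((n+n')x) + sin((n−n')x)] dx, which is 0 when n+n' is even and 2n/(n²−n'²) when n+n' is odd (it need not vanish on (0, π)). For the constant mode: ∫_0^π 1 dx = π, ∫_0^π cos(nx) dx = 0, ∫_0^π sin(nx) dx = (1−(−1)^n)/n.
  u² squared terms: (3)²·∫1 dx = 9·π = 9*π;  (-3)²·∫sin(4x)² dx = 9·π/2 = 9*π/2;  (2)²·∫sin(5x)² dx = 4·π/2 = 2*π.
  u² cross terms: 2·(3)·(-3)·∫1·sin(4x) dx = -18·(0) = 0;  2·(3)·(2)·∫1·sin(5x) dx = 12·(2/5) = 24/5;  2·(-3)·(2)·∫sin(4x)·sin(5x) dx = -12·(0) = 0.
  So ∫_0^π u² dx = 9*π + 9*π/2 + 2*π + 0 + 24/5 + 0 = 24/5 + 31*π/2.
  (u')² squared terms: (-12)²·∫cos(4x)² dx = 144·π/2 = 72*π;  (10)²·∫cos(5x)² dx = 100·π/2 = 50*π.
  (u')² cross terms: 2·(-12)·(10)·∫cos(4x)·cos(5x) dx = -240·(0) = 0.
  So ∫_0^π (u')² dx = 72*π + 50*π + 0 = 122*π.
||u||_{H^1}^2 = (24/5 + 31*π/2) + (122*π) = 24/5 + 275*π/2.


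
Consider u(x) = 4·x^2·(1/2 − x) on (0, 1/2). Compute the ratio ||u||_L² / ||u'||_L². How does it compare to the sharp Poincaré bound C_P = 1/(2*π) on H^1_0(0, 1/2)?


||u||_L² / ||u'||_L² = sqrt(14)/28 < C_P = 1/(2*π).

u(x) = 4·x^2·(1/2 − x), so u'(x) = 4*x*(1 - 3*x).
u(x) = 4·x^2·(1/2 − x) vanishes at x = 0 and x = 1/2, so u ∈ H^1_0(0, 1/2). Differentiate via the product rule and integrate the resulting polynomials term by term.
  ∫_0^1/2 u² dx = ∫_0^1/2 (16*x^6 - 16*x^5 + 4*x^4) dx. Term by term:
    ∫_0^1/2 16*x^6 dx = 1/56;  ∫_0^1/2 -16*x^5 dx = -1/24;  ∫_0^1/2 4*x^4 dx = 1/40.
  Sum: 1/56 − 1/24 + 1/40 = 1/840.
  ∫_0^1/2 (u')² dx = ∫_0^1/2 (144*x^4 - 96*x^3 + 16*x^2) dx. Term by term:
    ∫_0^1/2 144*x^4 dx = 9/10;  ∫_0^1/2 -96*x^3 dx = -3/2;  ∫_0^1/2 16*x^2 dx = 2/3.
  Sum: 9/10 − 3/2 + 2/3 = 1/15.
∫_0^1/2 u² dx = 1/840, so ||u||_L² = sqrt(210)/420.
∫_0^1/2 (u')² dx = 1/15, so ||u'||_L² = sqrt(15)/15.
Ratio ||u||_L² / ||u'||_L² = sqrt(14)/28.
Sharp Poincaré constant on H^1_0(0, 1/2) is C_P = L/π = 1/(2*π), achieved by sin(2*π·x).
A polynomial bump cannot attain the sharp Poincaré constant (only the first sine eigenfunction does), so the ratio is strictly less than C_P, consistent with ||u||_L² ≤ C_P ||u'||_L².


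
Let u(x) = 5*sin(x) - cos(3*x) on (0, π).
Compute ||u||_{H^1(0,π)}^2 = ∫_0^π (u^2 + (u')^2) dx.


||u||_{H^1(0,π)}^2 = 30*π

u'(x) = 3*sin(3*x) + 5*cos(x).
Expand u² and (u')² and integrate term by term on (0, π), using: for integers n ≥ 1, ∫_0^π sin²(nx) dx = ∫_0^π cos²(nx) dx = π/2; for n ≠ n', ∫_0^π sin(nx)sin(n'x) dx = ∫_0^π cos(nx)cos(n'x) dx = 0; and by product-to-sum, ∫_0^π sin(nx)cos(n'x) dx = ½∫_0^π [sin((n+n')x) + sin((n−n')x)] dx, which is 0 when n+n' is even and 2n/(n²−n'²) when n+n' is odd (it need not vanish on (0, π)).
  u² squared terms: (-1)²·∫cos(3x)² dx = 1·π/2 = π/2;  (5)²·∫sin(x)² dx = 25·π/2 = 25*π/2.
  u² cross terms: 2·(-1)·(5)·∫cos(3x)·sin(x) dx = -10·(0) = 0.
  So ∫_0^π u² dx = π/2 + 25*π/2 + 0 = 13*π.
  (u')² squared terms: (3)²·∫sin(3x)² dx = 9·π/2 = 9*π/2;  (5)²·∫cos(x)² dx = 25·π/2 = 25*π/2.
  (u')² cross terms: 2·(3)·(5)·∫sin(3x)·cos(x) dx = 30·(0) = 0.
  So ∫_0^π (u')² dx = 9*π/2 + 25*π/2 + 0 = 17*π.
||u||_{H^1}^2 = (13*π) + (17*π) = 30*π.


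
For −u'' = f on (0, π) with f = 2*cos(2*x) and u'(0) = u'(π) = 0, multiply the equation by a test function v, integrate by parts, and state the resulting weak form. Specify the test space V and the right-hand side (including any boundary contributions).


V = H^1(0, π) (no boundary constraint on v; u is determined up to an additive constant); weak form: ∫_0^π u'v' dx = ∫_0^π (2*cos(2*x)) v dx for all v ∈ V.

Multiply both sides by a test function v and integrate from 0 to π:
  ∫_0^π −u''(x) v(x) dx = ∫_0^π f(x) v(x) dx.
Integrate the LHS by parts once:
  ∫_0^π −u'' v dx = −[u'(x) v(x)]_0^π + ∫_0^π u'(x) v'(x) dx.
Thus ∫_0^π u'(x) v'(x) dx = ∫_0^π f(x) v(x) dx + [u'(x) v(x)]_0^π.
Choose V so that boundary terms are either known or forced to vanish.
u has homogeneous Neumann: u'(0) = u'(π) = 0. So [u' v]_0^π = 0·v(π) − 0·v(0) = 0 for any v; take V = H^1(0, π).
Weak formulation: find u (satisfying any essential BC) such that ∫_0^π u'(x) v'(x) dx = ∫_0^π f v dx for all v ∈ V (homogeneous Neumann, so boundary terms vanish).
Substituting f(x) = 2*cos(2*x), the right-hand side is ∫_0^π (2*cos(2*x)) v dx.
Compatibility check (pure Neumann): taking v ≡ 1 ∈ V gives 0 = ∫_0^π f dx + (0) − (0), i.e. ∫_0^π f dx must equal u'(0) − u'(π) = 0. Indeed ∫_0^π (2*cos(2*x)) dx = 0, so the data are compatible. The solution is then unique only up to an additive constant (fix it e.g. by requiring ∫_0^π u dx = 0).


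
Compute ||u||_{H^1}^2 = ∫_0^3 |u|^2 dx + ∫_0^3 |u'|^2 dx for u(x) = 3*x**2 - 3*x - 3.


||u||_{H^1}^2 = 2889/10

The H^1 norm (squared) on an interval (0, L) is
  ||u||_{H^1}^2 = ∫_0^L u(x)^2 dx + ∫_0^L u'(x)^2 dx.
Compute u'(x) = 6*x - 3.
Then u(x)^2 = 9*x**4 - 18*x**3 - 9*x**2 + 18*x + 9 and u'(x)^2 = 36*x**2 - 36*x + 9.
Integrate each monomial from 0 to 3 using ∫_0^3 c·x^n dx = c·3^(n+1)/(n+1):
  ∫_0^3 u(x)^2 dx = ∫_0^3 (9*x^4 - 18*x^3 - 9*x^2 + 18*x + 9) dx. Term by term:
    ∫_0^3 9*x^4 dx = 2187/5;  ∫_0^3 -18*x^3 dx = -729/2;  ∫_0^3 -9*x^2 dx = -81;
    ∫_0^3 18*x dx = 81;  ∫_0^3 9 dx = 27.
  Sum: 2187/5 − 729/2 − 81 + 81 + 27 = 999/10.
  ∫_0^3 u'(x)^2 dx = ∫_0^3 (36*x^2 - 36*x + 9) dx. Term by term:
    ∫_0^3 36*x^2 dx = 324;  ∫_0^3 -36*x dx = -162;  ∫_0^3 9 dx = 27.
  Sum: 324 − 162 + 27 = 189.
Adding: ||u||_{H^1}^2 = 999/10 + 189 = 2889/10.


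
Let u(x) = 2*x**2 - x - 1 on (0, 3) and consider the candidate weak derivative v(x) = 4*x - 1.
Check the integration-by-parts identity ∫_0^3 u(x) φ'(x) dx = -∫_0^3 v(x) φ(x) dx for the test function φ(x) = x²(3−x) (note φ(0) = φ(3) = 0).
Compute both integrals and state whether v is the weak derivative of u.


LHS = -837/20, RHS = -837/20. Yes, v = u' weakly.

u(x) = 2*x**2 - x - 1, classical derivative u'(x) = 4*x - 1.
φ(x) = x²(3−x), so φ'(x) = 3*x*(2 - x).
Note φ(0) = φ(3) = 0, so the boundary term u·φ vanishes.
LHS = ∫_0^3 u(x) φ'(x) dx = ∫_0^3 (-6*x^4 + 15*x^3 - 3*x^2 - 6*x) dx. Term by term:
  ∫_0^3 -6*x^4 dx = -1458/5;  ∫_0^3 15*x^3 dx = 1215/4;  ∫_0^3 -3*x^2 dx = -27;
  ∫_0^3 -6*x dx = -27.
Sum: -1458/5 + 1215/4 − 27 − 27 = -837/20.
So LHS = -837/20.
∫_0^3 v(x) φ(x) dx = ∫_0^3 (-4*x^4 + 13*x^3 - 3*x^2) dx. Term by term:
  ∫_0^3 -4*x^4 dx = -972/5;  ∫_0^3 13*x^3 dx = 1053/4;  ∫_0^3 -3*x^2 dx = -27.
Sum: -972/5 + 1053/4 − 27 = 837/20.
So RHS = -∫_0^3 v(x) φ(x) dx = -837/20.
LHS = RHS, so the identity holds for this test φ.
Moreover u is smooth here and v(x) = u'(x) = 4*x - 1 pointwise, so the identity holds for every test function. Hence v is the weak derivative of u.


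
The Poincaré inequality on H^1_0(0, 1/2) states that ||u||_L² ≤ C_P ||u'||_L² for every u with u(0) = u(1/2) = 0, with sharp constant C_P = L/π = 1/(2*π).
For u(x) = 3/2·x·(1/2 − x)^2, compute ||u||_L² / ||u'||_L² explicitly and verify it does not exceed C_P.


||u||_L² / ||u'||_L² = sqrt(14)/28 < C_P = 1/(2*π).

u(x) = 3/2·x·(1/2 − x)^2, so u'(x) = 9*x^2/2 - 3*x + 3/8.
u(x) = 3/2·x·(1/2 − x)^2 vanishes at x = 0 and x = 1/2, so u ∈ H^1_0(0, 1/2). Differentiate via the product rule and integrate the resulting polynomials term by term.
  ∫_0^1/2 u² dx = ∫_0^1/2 (9*x^6/4 - 9*x^5/2 + 27*x^4/8 - 9*x^3/8 + 9*x^2/64) dx. Term by term:
    ∫_0^1/2 9*x^6/4 dx = 9/3584;  ∫_0^1/2 -9*x^5/2 dx = -3/256;  ∫_0^1/2 27*x^4/8 dx = 27/1280;
    ∫_0^1/2 -9*x^3/8 dx = -9/512;  ∫_0^1/2 9*x^2/64 dx = 3/512.
  Sum: 9/3584 − 3/256 + 27/1280 − 9/512 + 3/512 = 3/17920.
  ∫_0^1/2 (u')² dx = ∫_0^1/2 (81*x^4/4 - 27*x^3 + 99*x^2/8 - 9*x/4 + 9/64) dx. Term by term:
    ∫_0^1/2 81*x^4/4 dx = 81/640;  ∫_0^1/2 -27*x^3 dx = -27/64;  ∫_0^1/2 99*x^2/8 dx = 33/64;
    ∫_0^1/2 -9*x/4 dx = -9/32;  ∫_0^1/2 9/64 dx = 9/128.
  Sum: 81/640 − 27/64 + 33/64 − 9/32 + 9/128 = 3/320.
∫_0^1/2 u² dx = 3/17920, so ||u||_L² = sqrt(210)/1120.
∫_0^1/2 (u')² dx = 3/320, so ||u'||_L² = sqrt(15)/40.
Ratio ||u||_L² / ||u'||_L² = sqrt(14)/28.
Sharp Poincaré constant on H^1_0(0, 1/2) is C_P = L/π = 1/(2*π), achieved by sin(2*π·x).
A polynomial bump cannot attain the sharp Poincaré constant (only the first sine eigenfunction does), so the ratio is strictly less than C_P, consistent with ||u||_L² ≤ C_P ||u'||_L².


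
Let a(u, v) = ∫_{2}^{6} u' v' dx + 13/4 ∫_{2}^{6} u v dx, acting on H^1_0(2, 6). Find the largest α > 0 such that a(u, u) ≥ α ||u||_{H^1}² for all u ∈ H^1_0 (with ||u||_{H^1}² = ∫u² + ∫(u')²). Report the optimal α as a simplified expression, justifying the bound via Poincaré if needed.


α = 1

Coercivity of a(·,·) on H^1_0(2, 6) means a(u, u) ≥ α ||u||_{H^1}² for every u ∈ H^1_0.
The interval has length L = 4, and Poincaré/coercivity depend only on L. Here a(u, u) = ∫(u')² + (13/4)·∫u².
Here c = 13/4 ≥ 1, so a(u,u) = ∫(u')² + c∫u² ≥ ∫(u')² + ∫u² = ||u||_{H^1}², i.e. α = 1 works. No larger α is possible: a(u,u) ≥ α||u||_{H^1}² means (1−α)∫(u')² ≥ (α−c)∫u², and for the modes u_n = sin(nπ(x−x₀)/L) (x₀ the left endpoint) one has ∫u_n²/∫(u_n')² = (L/(nπ))² → 0, so a(u_n,u_n)/||u_n||_{H^1}² → 1. Hence the optimal constant is α = 1.
Therefore α = 1.


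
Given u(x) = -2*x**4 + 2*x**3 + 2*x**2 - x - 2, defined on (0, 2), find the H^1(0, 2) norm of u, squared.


||u||_{H^1}^2 = 15542/63

The H^1 norm (squared) on an interval (0, L) is
  ||u||_{H^1}^2 = ∫_0^L u(x)^2 dx + ∫_0^L u'(x)^2 dx.
Compute u'(x) = -8*x**3 + 6*x**2 + 4*x - 1.
Then u(x)^2 = 4*x**8 - 8*x**7 - 4*x**6 + 12*x**5 + 8*x**4 - 12*x**3 - 7*x**2 + 4*x + 4 and u'(x)^2 = 64*x**6 - 96*x**5 - 28*x**4 + 64*x**3 + 4*x**2 - 8*x + 1.
Integrate each monomial from 0 to 2 using ∫_0^2 c·x^n dx = c·2^(n+1)/(n+1):
  ∫_0^2 u(x)^2 dx = ∫_0^2 (4*x^8 - 8*x^7 - 4*x^6 + 12*x^5 + 8*x^4 - 12*x^3 - 7*x^2 + 4*x + 4) dx. Term by term:
    ∫_0^2 4*x^8 dx = 2048/9;  ∫_0^2 -8*x^7 dx = -256;  ∫_0^2 -4*x^6 dx = -512/7;
    ∫_0^2 12*x^5 dx = 128;  ∫_0^2 8*x^4 dx = 256/5;  ∫_0^2 -12*x^3 dx = -48;
    ∫_0^2 -7*x^2 dx = -56/3;  ∫_0^2 4*x dx = 8;  ∫_0^2 4 dx = 8.
  Sum: 2048/9 − 256 − 512/7 + 128 + 256/5 − 48 − 56/3 + 8 + 8 = 8488/315.
  ∫_0^2 u'(x)^2 dx = ∫_0^2 (64*x^6 - 96*x^5 - 28*x^4 + 64*x^3 + 4*x^2 - 8*x + 1) dx. Term by term:
    ∫_0^2 64*x^6 dx = 8192/7;  ∫_0^2 -96*x^5 dx = -1024;  ∫_0^2 -28*x^4 dx = -896/5;
    ∫_0^2 64*x^3 dx = 256;  ∫_0^2 4*x^2 dx = 32/3;  ∫_0^2 -8*x dx = -16;
    ∫_0^2 1 dx = 2.
  Sum: 8192/7 − 1024 − 896/5 + 256 + 32/3 − 16 + 2 = 23074/105.
Adding: ||u||_{H^1}^2 = 8488/315 + 23074/105 = 15542/63.


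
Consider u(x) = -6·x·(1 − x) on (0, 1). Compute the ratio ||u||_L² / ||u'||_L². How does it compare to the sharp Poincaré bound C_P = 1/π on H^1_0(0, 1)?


||u||_L² / ||u'||_L² = sqrt(10)/10 < C_P = 1/π.

u(x) = -6·x·(1 − x), so u'(x) = 12*x - 6.
u(x) = -6·x·(1 − x) vanishes at x = 0 and x = 1, so u ∈ H^1_0(0, 1). Differentiate via the product rule and integrate the resulting polynomials term by term.
  ∫_0^1 u² dx = ∫_0^1 (36*x^4 - 72*x^3 + 36*x^2) dx. Term by term:
    ∫_0^1 36*x^4 dx = 36/5;  ∫_0^1 -72*x^3 dx = -18;  ∫_0^1 36*x^2 dx = 12.
  Sum: 36/5 − 18 + 12 = 6/5.
  ∫_0^1 (u')² dx = ∫_0^1 (144*x^2 - 144*x + 36) dx. Term by term:
    ∫_0^1 144*x^2 dx = 48;  ∫_0^1 -144*x dx = -72;  ∫_0^1 36 dx = 36.
  Sum: 48 − 72 + 36 = 12.
∫_0^1 u² dx = 6/5, so ||u||_L² = sqrt(30)/5.
∫_0^1 (u')² dx = 12, so ||u'||_L² = 2*sqrt(3).
Ratio ||u||_L² / ||u'||_L² = sqrt(10)/10.
Sharp Poincaré constant on H^1_0(0, 1) is C_P = L/π = 1/π, achieved by sin(π·x).
A polynomial bump cannot attain the sharp Poincaré constant (only the first sine eigenfunction does), so the ratio is strictly less than C_P, consistent with ||u||_L² ≤ C_P ||u'||_L².


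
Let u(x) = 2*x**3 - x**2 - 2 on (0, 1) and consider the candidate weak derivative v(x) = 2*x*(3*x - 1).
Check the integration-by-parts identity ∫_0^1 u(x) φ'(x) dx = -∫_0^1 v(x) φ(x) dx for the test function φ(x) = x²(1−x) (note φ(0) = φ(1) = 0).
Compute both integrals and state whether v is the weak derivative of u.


LHS = -1/10, RHS = -1/10. Yes, v = u' weakly.

u(x) = 2*x**3 - x**2 - 2, classical derivative u'(x) = 6*x**2 - 2*x.
φ(x) = x²(1−x), so φ'(x) = x*(2 - 3*x).
Note φ(0) = φ(1) = 0, so the boundary term u·φ vanishes.
LHS = ∫_0^1 u(x) φ'(x) dx = ∫_0^1 (-6*x^5 + 7*x^4 - 2*x^3 + 6*x^2 - 4*x) dx. Term by term:
  ∫_0^1 -6*x^5 dx = -1;  ∫_0^1 7*x^4 dx = 7/5;  ∫_0^1 -2*x^3 dx = -1/2;
  ∫_0^1 6*x^2 dx = 2;  ∫_0^1 -4*x dx = -2.
Sum: -1 + 7/5 − 1/2 + 2 − 2 = -1/10.
So LHS = -1/10.
∫_0^1 v(x) φ(x) dx = ∫_0^1 (-6*x^5 + 8*x^4 - 2*x^3) dx. Term by term:
  ∫_0^1 -6*x^5 dx = -1;  ∫_0^1 8*x^4 dx = 8/5;  ∫_0^1 -2*x^3 dx = -1/2.
Sum: -1 + 8/5 − 1/2 = 1/10.
So RHS = -∫_0^1 v(x) φ(x) dx = -1/10.
LHS = RHS, so the identity holds for this test φ.
Moreover u is smooth here and v(x) = u'(x) = 6*x**2 - 2*x pointwise, so the identity holds for every test function. Hence v is the weak derivative of u.


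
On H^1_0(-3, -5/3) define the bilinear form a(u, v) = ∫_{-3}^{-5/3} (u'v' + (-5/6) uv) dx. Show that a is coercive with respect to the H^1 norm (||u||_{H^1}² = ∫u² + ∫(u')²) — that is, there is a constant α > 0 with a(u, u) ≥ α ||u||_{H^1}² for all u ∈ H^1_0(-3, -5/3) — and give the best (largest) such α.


α = (-40 + 27*π^2)/(3*(16 + 9*π^2))

Coercivity of a(·,·) on H^1_0(-3, -5/3) means a(u, u) ≥ α ||u||_{H^1}² for every u ∈ H^1_0.
The interval has length L = 4/3, and Poincaré/coercivity depend only on L. Here a(u, u) = ∫(u')² + (-5/6)·∫u².
Here c = -5/6 < 0 with |c| < (π/L)² = 9*π^2/16, so coercivity still holds. The condition a(u,u) ≥ α||u||_{H^1}² reads (1−α)∫(u')² ≥ (α−c)∫u². Any admissible α is ≤ 1 (rapidly oscillating u have ∫u²/∫(u')² → 0), and α = 1 would force 0 ≥ (1−c)∫u², impossible since c < 1; so 1−α > 0. By the sharp Poincaré inequality on H^1_0 of an interval of length L, ∫(u')² ≥ (π/L)²∫u² with equality for the first sine mode sin(π(x−x₀)/L) (x₀ the left endpoint), so the inequality holds for all u iff (1−α)(π/L)² ≥ α − c, i.e. α ≤ ((π/L)² + c)/((π/L)² + 1) = (1 + c(L/π)²)/(1 + (L/π)²). (Direct route, valid since c ≤ 0: Poincaré gives c∫u² ≥ c(L/π)²∫(u')², so a(u,u) ≥ (1 + c(L/π)²)∫(u')², while ||u||_{H^1}² ≤ (1 + (L/π)²)∫(u')²; dividing yields the same α.) With (π/L)² = 9*π^2/16 and c = -5/6, the largest admissible constant is α = ((π/L)² + c)/((π/L)² + 1).
Simplifying, α = (-40 + 27*π^2)/(3*(16 + 9*π^2)).


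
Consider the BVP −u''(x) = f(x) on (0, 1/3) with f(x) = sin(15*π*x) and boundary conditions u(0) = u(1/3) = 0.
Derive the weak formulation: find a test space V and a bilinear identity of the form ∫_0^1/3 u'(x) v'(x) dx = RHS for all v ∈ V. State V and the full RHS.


V = H^1_0(0, 1/3) (so v(0) = v(1/3) = 0); weak form: ∫_0^1/3 u'v' dx = ∫_0^1/3 (sin(15*π*x)) v dx for all v ∈ V.

Multiply both sides by a test function v and integrate from 0 to 1/3:
  ∫_0^1/3 −u''(x) v(x) dx = ∫_0^1/3 f(x) v(x) dx.
Integrate the LHS by parts once:
  ∫_0^1/3 −u'' v dx = −[u'(x) v(x)]_0^1/3 + ∫_0^1/3 u'(x) v'(x) dx.
Thus ∫_0^1/3 u'(x) v'(x) dx = ∫_0^1/3 f(x) v(x) dx + [u'(x) v(x)]_0^1/3.
Choose V so that boundary terms are either known or forced to vanish.
u is Dirichlet: u(0) = u(1/3) = 0. Let V = H^1_0(0, 1/3); then v(0) = v(1/3) = 0, and [u' v]_0^1/3 = 0.
Weak formulation: find u (satisfying any essential BC) such that ∫_0^1/3 u'(x) v'(x) dx = ∫_0^1/3 f v dx for all v ∈ V.
Substituting f(x) = sin(15*π*x), the right-hand side is ∫_0^1/3 (sin(15*π*x)) v dx.


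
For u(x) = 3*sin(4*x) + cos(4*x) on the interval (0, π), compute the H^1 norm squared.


||u||_{H^1(0,π)}^2 = 85*π

u'(x) = -4*sin(4*x) + 12*cos(4*x).
Expand u² and (u')² and integrate term by term on (0, π), using: for integers n ≥ 1, ∫_0^π sin²(nx) dx = ∫_0^π cos²(nx) dx = π/2; for n ≠ n', ∫_0^π sin(nx)sin(n'x) dx = ∫_0^π cos(nx)cos(n'x) dx = 0; and by product-to-sum, ∫_0^π sin(nx)cos(n'x) dx = ½∫_0^π [sin((n+n')x) + sin((n−n')x)] dx, which is 0 when n+n' is even and 2n/(n²−n'²) when n+n' is odd (it need not vanish on (0, π)).
  u² squared terms: (3)²·∫sin(4x)² dx = 9·π/2 = 9*π/2;  (1)²·∫cos(4x)² dx = 1·π/2 = π/2.
  u² cross terms: 2·(3)·(1)·∫sin(4x)·cos(4x) dx = 6·(0) = 0.
  So ∫_0^π u² dx = 9*π/2 + π/2 + 0 = 5*π.
  (u')² squared terms: (-4)²·∫sin(4x)² dx = 16·π/2 = 8*π;  (12)²·∫cos(4x)² dx = 144·π/2 = 72*π.
  (u')² cross terms: 2·(-4)·(12)·∫sin(4x)·cos(4x) dx = -96·(0) = 0.
  So ∫_0^π (u')² dx = 8*π + 72*π + 0 = 80*π.
||u||_{H^1}^2 = (5*π) + (80*π) = 85*π.


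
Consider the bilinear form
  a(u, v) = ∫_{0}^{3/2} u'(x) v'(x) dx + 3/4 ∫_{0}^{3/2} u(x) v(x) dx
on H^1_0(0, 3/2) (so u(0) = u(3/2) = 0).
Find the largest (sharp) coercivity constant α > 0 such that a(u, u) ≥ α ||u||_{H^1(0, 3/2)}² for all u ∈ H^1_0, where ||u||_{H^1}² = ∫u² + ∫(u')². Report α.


α = (27 + 16*π^2)/(4*(9 + 4*π^2))

Coercivity of a(·,·) on H^1_0(0, 3/2) means a(u, u) ≥ α ||u||_{H^1}² for every u ∈ H^1_0.
The interval has length L = 3/2, and Poincaré/coercivity depend only on L. Here a(u, u) = ∫(u')² + (3/4)·∫u².
Here 0 < c = 3/4 < 1. The condition a(u,u) ≥ α||u||_{H^1}² reads (1−α)∫(u')² ≥ (α−c)∫u². Any admissible α is ≤ 1 (rapidly oscillating u have ∫u²/∫(u')² → 0), and α = 1 would force 0 ≥ (1−c)∫u², impossible since c < 1; so 1−α > 0. By the sharp Poincaré inequality on H^1_0 of an interval of length L, ∫(u')² ≥ (π/L)²∫u² with equality for the first sine mode sin(π(x−x₀)/L) (x₀ the left endpoint), so the inequality holds for all u iff (1−α)(π/L)² ≥ α − c, i.e. α ≤ ((π/L)² + c)/((π/L)² + 1) = (1 + c(L/π)²)/(1 + (L/π)²). With (π/L)² = 4*π^2/9 and c = 3/4, the largest admissible constant is α = ((π/L)² + c)/((π/L)² + 1).
Simplifying, α = (27 + 16*π^2)/(4*(9 + 4*π^2)).


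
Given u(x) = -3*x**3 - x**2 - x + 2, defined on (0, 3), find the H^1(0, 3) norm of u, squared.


||u||_{H^1}^2 = 597111/70

The H^1 norm (squared) on an interval (0, L) is
  ||u||_{H^1}^2 = ∫_0^L u(x)^2 dx + ∫_0^L u'(x)^2 dx.
Compute u'(x) = -9*x**2 - 2*x - 1.
Then u(x)^2 = 9*x**6 + 6*x**5 + 7*x**4 - 10*x**3 - 3*x**2 - 4*x + 4 and u'(x)^2 = 81*x**4 + 36*x**3 + 22*x**2 + 4*x + 1.
Integrate each monomial from 0 to 3 using ∫_0^3 c·x^n dx = c·3^(n+1)/(n+1):
  ∫_0^3 u(x)^2 dx = ∫_0^3 (9*x^6 + 6*x^5 + 7*x^4 - 10*x^3 - 3*x^2 - 4*x + 4) dx. Term by term:
    ∫_0^3 9*x^6 dx = 19683/7;  ∫_0^3 6*x^5 dx = 729;  ∫_0^3 7*x^4 dx = 1701/5;
    ∫_0^3 -10*x^3 dx = -405/2;  ∫_0^3 -3*x^2 dx = -27;  ∫_0^3 -4*x dx = -18;
    ∫_0^3 4 dx = 12.
  Sum: 19683/7 + 729 + 1701/5 − 405/2 − 27 − 18 + 12 = 255189/70.
  ∫_0^3 u'(x)^2 dx = ∫_0^3 (81*x^4 + 36*x^3 + 22*x^2 + 4*x + 1) dx. Term by term:
    ∫_0^3 81*x^4 dx = 19683/5;  ∫_0^3 36*x^3 dx = 729;  ∫_0^3 22*x^2 dx = 198;
    ∫_0^3 4*x dx = 18;  ∫_0^3 1 dx = 3.
  Sum: 19683/5 + 729 + 198 + 18 + 3 = 24423/5.
Adding: ||u||_{H^1}^2 = 255189/70 + 24423/5 = 597111/70.


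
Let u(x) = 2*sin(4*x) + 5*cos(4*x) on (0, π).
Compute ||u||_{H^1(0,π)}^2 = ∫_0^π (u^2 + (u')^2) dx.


||u||_{H^1(0,π)}^2 = 493*π/2

u'(x) = -20*sin(4*x) + 8*cos(4*x).
Expand u² and (u')² and integrate term by term on (0, π), using: for integers n ≥ 1, ∫_0^π sin²(nx) dx = ∫_0^π cos²(nx) dx = π/2; for n ≠ n', ∫_0^π sin(nx)sin(n'x) dx = ∫_0^π cos(nx)cos(n'x) dx = 0; and by product-to-sum, ∫_0^π sin(nx)cos(n'x) dx = ½∫_0^π [sin((n+n')x) + sin((n−n')x)] dx, which is 0 when n+n' is even and 2n/(n²−n'²) when n+n' is odd (it need not vanish on (0, π)).
  u² squared terms: (2)²·∫sin(4x)² dx = 4·π/2 = 2*π;  (5)²·∫cos(4x)² dx = 25·π/2 = 25*π/2.
  u² cross terms: 2·(2)·(5)·∫sin(4x)·cos(4x) dx = 20·(0) = 0.
  So ∫_0^π u² dx = 2*π + 25*π/2 + 0 = 29*π/2.
  (u')² squared terms: (-20)²·∫sin(4x)² dx = 400·π/2 = 200*π;  (8)²·∫cos(4x)² dx = 64·π/2 = 32*π.
  (u')² cross terms: 2·(-20)·(8)·∫sin(4x)·cos(4x) dx = -320·(0) = 0.
  So ∫_0^π (u')² dx = 200*π + 32*π + 0 = 232*π.
||u||_{H^1}^2 = (29*π/2) + (232*π) = 493*π/2.


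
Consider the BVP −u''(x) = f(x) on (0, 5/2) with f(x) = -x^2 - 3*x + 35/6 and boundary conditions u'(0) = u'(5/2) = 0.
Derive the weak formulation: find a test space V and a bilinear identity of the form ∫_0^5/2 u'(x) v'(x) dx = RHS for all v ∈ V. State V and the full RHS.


V = H^1(0, 5/2) (no boundary constraint on v; u is determined up to an additive constant); weak form: ∫_0^5/2 u'v' dx = ∫_0^5/2 (-x^2 - 3*x + 35/6) v dx for all v ∈ V.

Multiply both sides by a test function v and integrate from 0 to 5/2:
  ∫_0^5/2 −u''(x) v(x) dx = ∫_0^5/2 f(x) v(x) dx.
Integrate the LHS by parts once:
  ∫_0^5/2 −u'' v dx = −[u'(x) v(x)]_0^5/2 + ∫_0^5/2 u'(x) v'(x) dx.
Thus ∫_0^5/2 u'(x) v'(x) dx = ∫_0^5/2 f(x) v(x) dx + [u'(x) v(x)]_0^5/2.
Choose V so that boundary terms are either known or forced to vanish.
u has homogeneous Neumann: u'(0) = u'(5/2) = 0. So [u' v]_0^5/2 = 0·v(5/2) − 0·v(0) = 0 for any v; take V = H^1(0, 5/2).
Weak formulation: find u (satisfying any essential BC) such that ∫_0^5/2 u'(x) v'(x) dx = ∫_0^5/2 f v dx for all v ∈ V (homogeneous Neumann, so boundary terms vanish).
Substituting f(x) = -x^2 - 3*x + 35/6, the right-hand side is ∫_0^5/2 (-x^2 - 3*x + 35/6) v dx.
Compatibility check (pure Neumann): taking v ≡ 1 ∈ V gives 0 = ∫_0^5/2 f dx + (0) − (0), i.e. ∫_0^5/2 f dx must equal u'(0) − u'(5/2) = 0. Indeed ∫_0^5/2 (-x^2 - 3*x + 35/6) dx = 0, so the data are compatible. The solution is then unique only up to an additive constant (fix it e.g. by requiring ∫_0^5/2 u dx = 0).


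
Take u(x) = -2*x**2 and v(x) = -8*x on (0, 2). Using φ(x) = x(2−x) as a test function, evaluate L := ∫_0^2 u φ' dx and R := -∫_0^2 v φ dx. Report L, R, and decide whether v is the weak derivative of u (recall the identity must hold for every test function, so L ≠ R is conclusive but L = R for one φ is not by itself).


LHS = 16/3, RHS = 32/3. No, v is not the weak derivative of u.

u(x) = -2*x**2, classical derivative u'(x) = -4*x.
φ(x) = x(2−x), so φ'(x) = 2 - 2*x.
Note φ(0) = φ(2) = 0, so the boundary term u·φ vanishes.
LHS = ∫_0^2 u(x) φ'(x) dx = ∫_0^2 (4*x^3 - 4*x^2) dx. Term by term:
  ∫_0^2 4*x^3 dx = 16;  ∫_0^2 -4*x^2 dx = -32/3.
Sum: 16 − 32/3 = 16/3.
So LHS = 16/3.
∫_0^2 v(x) φ(x) dx = ∫_0^2 (8*x^3 - 16*x^2) dx. Term by term:
  ∫_0^2 8*x^3 dx = 32;  ∫_0^2 -16*x^2 dx = -128/3.
Sum: 32 − 128/3 = -32/3.
So RHS = -∫_0^2 v(x) φ(x) dx = 32/3.
LHS − RHS = -16/3 ≠ 0, so the identity fails.
(For a valid weak derivative the identity must hold for EVERY test function, in particular this one. The failure shows v is NOT the weak derivative of u.)
Correct weak derivative would be u'(x) = -4*x.
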